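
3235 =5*647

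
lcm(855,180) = 3420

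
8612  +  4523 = 13135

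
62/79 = 62/79 =0.78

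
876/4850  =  438/2425= 0.18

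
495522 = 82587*6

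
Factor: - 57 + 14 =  -43 = - 43^1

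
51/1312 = 51/1312 = 0.04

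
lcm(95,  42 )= 3990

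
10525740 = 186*56590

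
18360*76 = 1395360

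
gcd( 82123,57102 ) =1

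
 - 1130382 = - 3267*346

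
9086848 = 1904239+7182609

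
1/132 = 1/132= 0.01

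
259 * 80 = 20720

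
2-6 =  - 4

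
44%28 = 16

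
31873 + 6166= 38039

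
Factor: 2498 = 2^1*1249^1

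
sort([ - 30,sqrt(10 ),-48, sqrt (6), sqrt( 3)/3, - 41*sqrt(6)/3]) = [ - 48, -41*sqrt(6 )/3 , - 30,sqrt(3)/3, sqrt( 6), sqrt(10) ] 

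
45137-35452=9685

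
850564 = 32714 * 26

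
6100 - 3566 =2534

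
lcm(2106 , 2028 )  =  54756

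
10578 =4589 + 5989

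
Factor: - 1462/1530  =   - 3^( - 2)*5^ (-1)*43^1  =  - 43/45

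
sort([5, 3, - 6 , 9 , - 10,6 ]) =[ - 10, - 6, 3,5,6, 9]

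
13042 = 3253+9789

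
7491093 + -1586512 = 5904581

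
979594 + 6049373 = 7028967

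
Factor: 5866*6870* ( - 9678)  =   - 390017786760 = - 2^3 *3^2*5^1*7^1*229^1* 419^1 * 1613^1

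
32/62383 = 32/62383= 0.00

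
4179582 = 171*24442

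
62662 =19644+43018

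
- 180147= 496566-676713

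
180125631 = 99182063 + 80943568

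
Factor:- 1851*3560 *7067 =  - 2^3*3^1*5^1*37^1 * 89^1*191^1*617^1 = -46568420520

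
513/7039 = 513/7039=0.07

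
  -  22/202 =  - 1  +  90/101 =-0.11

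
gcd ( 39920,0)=39920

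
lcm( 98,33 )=3234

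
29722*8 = 237776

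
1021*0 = 0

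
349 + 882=1231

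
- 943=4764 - 5707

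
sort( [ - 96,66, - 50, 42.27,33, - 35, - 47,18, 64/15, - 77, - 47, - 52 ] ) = [-96, - 77, - 52, - 50, - 47, - 47  , - 35, 64/15,18 , 33 , 42.27,66]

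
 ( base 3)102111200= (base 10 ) 8388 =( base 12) 4A30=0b10000011000100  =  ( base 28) ajg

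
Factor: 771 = 3^1*257^1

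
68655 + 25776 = 94431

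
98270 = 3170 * 31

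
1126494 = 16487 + 1110007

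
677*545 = 368965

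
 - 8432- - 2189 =-6243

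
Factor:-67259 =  - 103^1*653^1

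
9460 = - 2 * ( - 4730)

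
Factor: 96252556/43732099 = 2^2*19^1*541^1  *2341^1*2857^( - 1)*15307^(-1 )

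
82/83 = 82/83 = 0.99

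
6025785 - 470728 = 5555057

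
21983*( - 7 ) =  - 153881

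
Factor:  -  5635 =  - 5^1*7^2*23^1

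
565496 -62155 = 503341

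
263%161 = 102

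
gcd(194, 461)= 1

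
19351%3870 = 1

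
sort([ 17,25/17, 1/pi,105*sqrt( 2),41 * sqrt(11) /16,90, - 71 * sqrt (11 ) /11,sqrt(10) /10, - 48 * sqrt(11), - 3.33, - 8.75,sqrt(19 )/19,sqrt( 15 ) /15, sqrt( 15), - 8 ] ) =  [ - 48 * sqrt( 11 ),- 71 * sqrt(11 )/11, - 8.75, - 8, - 3.33,  sqrt( 19)/19,sqrt(15)/15,sqrt( 10) /10, 1/pi,25/17, sqrt( 15 ) , 41*sqrt( 11 )/16,17, 90, 105 *sqrt( 2 ) ]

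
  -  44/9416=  - 1 + 213/214  =  - 0.00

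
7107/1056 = 6 + 257/352 = 6.73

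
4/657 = 4/657= 0.01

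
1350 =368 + 982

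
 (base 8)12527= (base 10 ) 5463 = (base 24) 9bf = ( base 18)GF9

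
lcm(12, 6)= 12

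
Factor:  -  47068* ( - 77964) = 2^4*3^1*7^1*41^2*73^1*89^1 = 3669609552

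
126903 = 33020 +93883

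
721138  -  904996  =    -  183858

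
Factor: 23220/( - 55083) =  - 180/427 =- 2^2  *  3^2 * 5^1*7^( - 1)*61^( - 1) 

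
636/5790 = 106/965 = 0.11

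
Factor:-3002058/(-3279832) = 2^(-2 ) * 3^2 * 281^( - 1 )*1459^( -1 )*166781^1 = 1501029/1639916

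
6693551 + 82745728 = 89439279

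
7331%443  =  243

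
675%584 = 91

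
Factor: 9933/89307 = 3^( - 1) * 7^1*11^1*43^1 * 9923^( - 1) =3311/29769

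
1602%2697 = 1602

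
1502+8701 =10203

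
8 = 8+0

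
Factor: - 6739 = -23^1 * 293^1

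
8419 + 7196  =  15615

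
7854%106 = 10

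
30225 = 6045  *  5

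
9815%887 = 58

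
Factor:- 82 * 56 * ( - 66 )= 303072 = 2^5*3^1 * 7^1*11^1* 41^1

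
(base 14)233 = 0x1b5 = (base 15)1E2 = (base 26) GL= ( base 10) 437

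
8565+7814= 16379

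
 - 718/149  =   - 718/149 = -4.82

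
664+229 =893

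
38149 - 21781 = 16368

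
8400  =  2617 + 5783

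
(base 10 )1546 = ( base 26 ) 27c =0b11000001010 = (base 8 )3012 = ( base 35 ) 196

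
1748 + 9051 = 10799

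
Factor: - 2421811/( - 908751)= 3^( - 1)*7^1*19^ ( - 1)*107^( - 1)*149^(- 1 )*277^1 * 1249^1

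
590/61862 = 295/30931=0.01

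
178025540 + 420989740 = 599015280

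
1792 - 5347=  - 3555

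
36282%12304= 11674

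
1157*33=38181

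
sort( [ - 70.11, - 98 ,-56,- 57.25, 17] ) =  [ - 98,  -  70.11, - 57.25, -56 , 17]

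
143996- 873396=-729400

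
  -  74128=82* (-904 )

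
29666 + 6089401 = 6119067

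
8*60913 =487304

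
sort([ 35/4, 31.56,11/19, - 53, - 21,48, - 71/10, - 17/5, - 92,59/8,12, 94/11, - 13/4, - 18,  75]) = [ - 92, - 53,-21 , - 18, - 71/10, - 17/5, - 13/4,11/19,59/8,94/11, 35/4 , 12,31.56,48,75]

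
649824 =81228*8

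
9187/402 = 9187/402 = 22.85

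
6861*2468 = 16932948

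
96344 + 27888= 124232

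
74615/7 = 10659  +  2/7 = 10659.29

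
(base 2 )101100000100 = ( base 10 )2820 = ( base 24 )4lc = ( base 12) 1770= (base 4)230010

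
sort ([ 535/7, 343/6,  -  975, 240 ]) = [ - 975 , 343/6, 535/7, 240]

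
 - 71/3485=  - 71/3485 = -  0.02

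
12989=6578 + 6411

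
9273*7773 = 72079029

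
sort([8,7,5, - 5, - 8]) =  [ - 8, - 5 , 5,7,  8 ] 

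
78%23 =9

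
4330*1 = 4330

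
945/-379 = - 3 + 192/379 = -2.49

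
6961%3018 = 925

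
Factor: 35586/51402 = 9/13= 3^2*13^( - 1)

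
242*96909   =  23451978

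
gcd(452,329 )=1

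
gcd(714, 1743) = 21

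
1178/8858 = 589/4429 = 0.13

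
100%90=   10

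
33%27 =6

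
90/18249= 30/6083 = 0.00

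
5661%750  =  411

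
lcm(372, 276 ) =8556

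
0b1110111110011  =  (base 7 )31232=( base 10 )7667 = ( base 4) 1313303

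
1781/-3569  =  -1 + 1788/3569  =  -0.50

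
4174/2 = 2087 = 2087.00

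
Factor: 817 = 19^1*43^1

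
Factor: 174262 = 2^1 * 11^1*89^2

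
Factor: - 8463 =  - 3^1*7^1*13^1*31^1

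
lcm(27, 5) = 135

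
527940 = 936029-408089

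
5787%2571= 645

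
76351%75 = 1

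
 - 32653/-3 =32653/3 = 10884.33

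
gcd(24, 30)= 6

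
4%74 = 4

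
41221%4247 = 2998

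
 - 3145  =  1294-4439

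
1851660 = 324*5715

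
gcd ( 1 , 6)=1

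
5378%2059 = 1260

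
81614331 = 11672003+69942328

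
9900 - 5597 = 4303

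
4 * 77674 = 310696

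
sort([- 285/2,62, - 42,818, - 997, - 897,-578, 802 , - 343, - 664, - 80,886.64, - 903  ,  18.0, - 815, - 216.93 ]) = [ - 997, - 903 ,-897, - 815, - 664, - 578, - 343,-216.93, - 285/2, - 80, - 42,18.0, 62, 802,818,886.64 ] 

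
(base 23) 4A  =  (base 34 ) 30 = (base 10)102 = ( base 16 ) 66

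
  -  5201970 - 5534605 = - 10736575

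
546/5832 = 91/972 = 0.09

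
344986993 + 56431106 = 401418099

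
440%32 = 24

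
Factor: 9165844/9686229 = 2^2*3^ ( - 1) * 7^( - 1)*31^( - 1)*127^1*14879^( - 1)*18043^1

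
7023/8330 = 7023/8330 = 0.84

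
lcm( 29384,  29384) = 29384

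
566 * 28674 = 16229484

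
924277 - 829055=95222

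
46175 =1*46175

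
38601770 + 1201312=39803082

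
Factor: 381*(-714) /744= -45339/124 = - 2^( - 2 )*3^1*7^1*17^1*31^ ( -1)*127^1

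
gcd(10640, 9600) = 80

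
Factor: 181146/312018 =17^(-1)*23^( - 1 )*227^1 =227/391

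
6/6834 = 1/1139 = 0.00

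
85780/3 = 85780/3  =  28593.33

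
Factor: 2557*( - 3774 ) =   -  2^1*3^1*17^1 *37^1*2557^1 = -9650118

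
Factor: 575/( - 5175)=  - 3^(  -  2)=- 1/9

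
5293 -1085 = 4208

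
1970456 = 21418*92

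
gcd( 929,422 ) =1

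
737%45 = 17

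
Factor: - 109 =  - 109^1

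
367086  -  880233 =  - 513147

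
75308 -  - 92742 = 168050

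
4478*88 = 394064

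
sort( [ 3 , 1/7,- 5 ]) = [-5,1/7,3 ]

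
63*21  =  1323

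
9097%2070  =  817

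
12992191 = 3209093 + 9783098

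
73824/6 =12304 = 12304.00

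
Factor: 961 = 31^2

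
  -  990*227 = -224730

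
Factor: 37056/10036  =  2^4*3^1*13^( - 1)=48/13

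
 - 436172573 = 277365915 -713538488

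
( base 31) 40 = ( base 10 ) 124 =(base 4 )1330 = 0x7c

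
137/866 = 137/866 = 0.16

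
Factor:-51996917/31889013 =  - 3^(-1)*7^1*13^( - 1)*263^( - 1)*977^1*3109^( - 1 )*7603^1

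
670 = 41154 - 40484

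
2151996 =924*2329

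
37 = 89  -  52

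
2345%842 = 661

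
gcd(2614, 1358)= 2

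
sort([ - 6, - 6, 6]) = [ - 6, - 6, 6]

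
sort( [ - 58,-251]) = [-251, - 58]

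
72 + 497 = 569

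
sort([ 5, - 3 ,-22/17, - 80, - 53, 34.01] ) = [-80,-53, - 3, - 22/17, 5,34.01]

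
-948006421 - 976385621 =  - 1924392042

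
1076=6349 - 5273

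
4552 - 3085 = 1467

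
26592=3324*8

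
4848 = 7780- 2932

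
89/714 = 89/714 = 0.12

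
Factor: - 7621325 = -5^2*59^1*5167^1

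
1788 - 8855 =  - 7067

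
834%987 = 834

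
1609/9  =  1609/9 = 178.78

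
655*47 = 30785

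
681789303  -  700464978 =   -  18675675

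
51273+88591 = 139864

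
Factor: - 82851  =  -3^1*27617^1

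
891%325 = 241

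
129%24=9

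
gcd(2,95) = 1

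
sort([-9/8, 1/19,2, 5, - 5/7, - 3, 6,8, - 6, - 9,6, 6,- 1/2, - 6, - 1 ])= [ -9, - 6, - 6,  -  3, - 9/8, - 1, - 5/7, - 1/2,1/19,  2, 5 , 6,  6, 6,8 ] 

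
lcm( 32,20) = 160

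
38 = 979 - 941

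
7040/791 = 7040/791 = 8.90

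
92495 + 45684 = 138179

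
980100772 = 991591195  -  11490423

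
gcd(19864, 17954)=382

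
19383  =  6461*3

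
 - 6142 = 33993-40135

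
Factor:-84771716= - 2^2*21192929^1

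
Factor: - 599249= - 7^1* 85607^1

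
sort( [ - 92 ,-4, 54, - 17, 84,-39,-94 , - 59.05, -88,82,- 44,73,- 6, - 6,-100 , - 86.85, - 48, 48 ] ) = [ - 100,- 94,-92, - 88, - 86.85, - 59.05,  -  48,  -  44,- 39 , - 17,- 6,-6, - 4, 48,54, 73 , 82,84 ] 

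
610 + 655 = 1265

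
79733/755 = 79733/755= 105.61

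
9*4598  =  41382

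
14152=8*1769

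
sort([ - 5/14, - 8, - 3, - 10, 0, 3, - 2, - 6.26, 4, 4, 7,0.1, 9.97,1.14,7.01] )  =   [-10, - 8, - 6.26, - 3, -2,-5/14, 0 , 0.1, 1.14,3, 4, 4, 7, 7.01, 9.97 ] 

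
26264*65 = 1707160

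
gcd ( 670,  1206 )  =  134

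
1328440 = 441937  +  886503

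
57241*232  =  13279912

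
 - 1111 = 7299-8410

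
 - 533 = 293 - 826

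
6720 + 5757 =12477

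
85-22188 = -22103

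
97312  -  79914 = 17398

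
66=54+12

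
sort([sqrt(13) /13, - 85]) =[  -  85,sqrt(13 ) /13]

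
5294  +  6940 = 12234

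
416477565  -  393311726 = 23165839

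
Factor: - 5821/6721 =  - 11^ ( - 1 )*13^ (-1)*47^( - 1 ) * 5821^1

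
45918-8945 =36973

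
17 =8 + 9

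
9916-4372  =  5544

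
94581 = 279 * 339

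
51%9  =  6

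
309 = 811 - 502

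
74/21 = 74/21=3.52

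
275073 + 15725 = 290798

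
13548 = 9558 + 3990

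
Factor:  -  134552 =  - 2^3*11^2*139^1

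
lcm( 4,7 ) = 28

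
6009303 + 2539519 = 8548822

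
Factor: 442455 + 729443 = 1171898 = 2^1*7^1*13^1*47^1*137^1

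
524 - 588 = - 64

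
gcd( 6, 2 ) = 2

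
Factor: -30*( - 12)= 2^3*3^2 * 5^1 = 360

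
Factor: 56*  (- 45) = -2^3  *  3^2 * 5^1*7^1 = - 2520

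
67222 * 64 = 4302208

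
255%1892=255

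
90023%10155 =8783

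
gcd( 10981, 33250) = 1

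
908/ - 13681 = - 908/13681 =- 0.07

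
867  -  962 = -95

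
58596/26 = 2253 + 9/13  =  2253.69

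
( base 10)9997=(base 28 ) CL1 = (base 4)2130031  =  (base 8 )23415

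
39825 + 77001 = 116826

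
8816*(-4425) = - 39010800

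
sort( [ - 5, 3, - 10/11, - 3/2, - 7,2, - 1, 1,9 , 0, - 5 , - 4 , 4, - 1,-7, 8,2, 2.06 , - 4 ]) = [ - 7, - 7, - 5, - 5, - 4, - 4, - 3/2, - 1, - 1, - 10/11,0,1, 2, 2,2.06, 3 , 4,8,9 ] 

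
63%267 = 63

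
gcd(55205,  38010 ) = 905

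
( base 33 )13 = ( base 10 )36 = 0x24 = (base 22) 1e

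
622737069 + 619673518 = 1242410587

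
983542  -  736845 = 246697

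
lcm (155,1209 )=6045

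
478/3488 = 239/1744= 0.14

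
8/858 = 4/429 =0.01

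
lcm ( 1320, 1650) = 6600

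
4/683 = 4/683 = 0.01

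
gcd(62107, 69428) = 1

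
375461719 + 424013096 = 799474815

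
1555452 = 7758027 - 6202575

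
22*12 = 264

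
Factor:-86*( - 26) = 2236=2^2*13^1*43^1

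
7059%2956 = 1147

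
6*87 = 522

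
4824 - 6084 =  - 1260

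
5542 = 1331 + 4211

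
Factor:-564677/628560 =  - 2^ ( - 4 )*3^ ( - 4) * 5^( - 1 )*61^1*97^( - 1)  *9257^1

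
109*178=19402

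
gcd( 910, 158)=2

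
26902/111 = 242+40/111 = 242.36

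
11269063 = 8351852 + 2917211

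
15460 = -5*(-3092)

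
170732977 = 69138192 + 101594785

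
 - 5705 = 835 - 6540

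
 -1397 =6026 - 7423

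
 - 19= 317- 336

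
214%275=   214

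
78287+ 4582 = 82869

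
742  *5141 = 3814622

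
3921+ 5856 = 9777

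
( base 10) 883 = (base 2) 1101110011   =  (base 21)201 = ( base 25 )1a8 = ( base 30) TD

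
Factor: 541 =541^1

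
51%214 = 51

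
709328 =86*8248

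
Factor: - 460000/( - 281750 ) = 80/49 = 2^4*5^1 *7^(-2 )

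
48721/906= 53 + 703/906 = 53.78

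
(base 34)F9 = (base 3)201020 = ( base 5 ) 4034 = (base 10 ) 519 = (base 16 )207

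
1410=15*94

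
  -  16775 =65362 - 82137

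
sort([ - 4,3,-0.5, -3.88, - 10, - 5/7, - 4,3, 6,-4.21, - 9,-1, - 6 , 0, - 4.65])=[ - 10,  -  9,- 6,-4.65, - 4.21,-4, -4, - 3.88,  -  1, - 5/7, - 0.5,0,3,3,6 ]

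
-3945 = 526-4471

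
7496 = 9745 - 2249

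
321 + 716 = 1037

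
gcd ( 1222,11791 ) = 13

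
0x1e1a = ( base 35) 6A6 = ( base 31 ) 80I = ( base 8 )17032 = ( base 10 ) 7706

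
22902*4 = 91608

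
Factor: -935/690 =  -187/138 = -2^( - 1) * 3^(-1)*11^1*17^1*23^(-1 ) 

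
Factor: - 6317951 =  - 6317951^1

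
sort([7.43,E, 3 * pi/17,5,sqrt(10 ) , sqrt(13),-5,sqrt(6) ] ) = [ - 5,3 *pi/17,sqrt (6) , E , sqrt( 10),sqrt(13),5,7.43 ]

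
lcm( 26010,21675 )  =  130050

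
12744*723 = 9213912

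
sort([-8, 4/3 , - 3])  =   [  -  8, - 3,4/3]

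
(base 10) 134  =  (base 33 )42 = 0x86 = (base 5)1014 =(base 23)5j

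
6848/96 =214/3=71.33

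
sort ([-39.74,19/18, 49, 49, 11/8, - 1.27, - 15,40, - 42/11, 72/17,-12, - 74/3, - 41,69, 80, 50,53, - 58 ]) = [ - 58 ,-41, - 39.74, - 74/3, - 15,-12, - 42/11, -1.27,  19/18, 11/8, 72/17,40, 49, 49, 50, 53, 69, 80]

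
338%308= 30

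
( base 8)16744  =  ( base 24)d6k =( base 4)1313210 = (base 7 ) 31211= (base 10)7652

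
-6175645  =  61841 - 6237486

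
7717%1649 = 1121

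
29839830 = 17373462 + 12466368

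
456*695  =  316920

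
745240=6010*124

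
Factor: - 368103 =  - 3^1*122701^1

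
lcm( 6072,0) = 0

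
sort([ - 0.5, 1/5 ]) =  [-0.5, 1/5]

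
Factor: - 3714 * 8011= - 2^1*3^1*619^1*8011^1 = - 29752854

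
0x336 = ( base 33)ou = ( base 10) 822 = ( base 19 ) 255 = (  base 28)11A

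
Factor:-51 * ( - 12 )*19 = 2^2*3^2*17^1* 19^1 = 11628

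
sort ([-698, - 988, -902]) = [ - 988, - 902, - 698]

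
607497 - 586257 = 21240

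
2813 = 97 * 29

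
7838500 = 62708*125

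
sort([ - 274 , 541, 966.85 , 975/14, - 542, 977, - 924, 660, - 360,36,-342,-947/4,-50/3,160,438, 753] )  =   [ - 924, - 542 ,  -  360, - 342, -274,- 947/4,-50/3,36,  975/14,160, 438, 541 , 660 , 753,966.85,977 ]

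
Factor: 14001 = 3^1*13^1*359^1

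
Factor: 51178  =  2^1*25589^1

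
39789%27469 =12320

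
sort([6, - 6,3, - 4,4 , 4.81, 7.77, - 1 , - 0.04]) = [ - 6, - 4, - 1, - 0.04, 3, 4,4.81 , 6,7.77]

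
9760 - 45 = 9715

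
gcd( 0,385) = 385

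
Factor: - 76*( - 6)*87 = 2^3  *  3^2*19^1*29^1 = 39672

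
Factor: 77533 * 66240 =2^6*3^2 * 5^1 * 23^2* 3371^1 = 5135785920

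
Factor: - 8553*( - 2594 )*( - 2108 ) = -2^3*3^1*17^1*31^1*1297^1*2851^1 =-46769104056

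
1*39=39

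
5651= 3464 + 2187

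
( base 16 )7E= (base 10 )126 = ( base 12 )A6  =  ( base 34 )3o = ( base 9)150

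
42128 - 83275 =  -41147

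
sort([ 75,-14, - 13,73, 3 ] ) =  [-14,  -  13, 3, 73, 75]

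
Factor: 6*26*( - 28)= - 2^4*3^1*7^1*13^1 = - 4368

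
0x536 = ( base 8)2466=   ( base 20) 36E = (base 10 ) 1334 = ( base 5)20314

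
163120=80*2039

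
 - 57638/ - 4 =14409 + 1/2 = 14409.50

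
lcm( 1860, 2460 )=76260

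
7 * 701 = 4907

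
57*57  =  3249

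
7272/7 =7272/7 = 1038.86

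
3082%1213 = 656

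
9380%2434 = 2078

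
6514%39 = 1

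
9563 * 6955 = 66510665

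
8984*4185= 37598040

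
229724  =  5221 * 44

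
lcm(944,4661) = 74576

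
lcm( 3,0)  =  0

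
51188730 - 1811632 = 49377098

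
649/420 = 1 + 229/420 = 1.55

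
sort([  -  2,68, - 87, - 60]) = [ - 87,-60, - 2,68 ]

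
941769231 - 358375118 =583394113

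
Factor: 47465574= 2^1*3^1*13^1*197^1*3089^1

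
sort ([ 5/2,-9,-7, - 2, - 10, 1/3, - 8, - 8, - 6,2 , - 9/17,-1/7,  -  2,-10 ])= [ - 10, - 10, - 9,-8, - 8, - 7 , - 6, - 2,-2, - 9/17, - 1/7,1/3,2 , 5/2] 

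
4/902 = 2/451 = 0.00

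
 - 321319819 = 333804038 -655123857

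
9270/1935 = 4+ 34/43 = 4.79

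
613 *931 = 570703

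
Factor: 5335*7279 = 5^1*11^1*29^1*97^1*251^1 = 38833465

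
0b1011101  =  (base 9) 113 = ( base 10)93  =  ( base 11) 85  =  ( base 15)63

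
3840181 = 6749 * 569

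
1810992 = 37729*48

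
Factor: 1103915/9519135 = 220783/1903827 = 3^( - 1) * 220783^1*634609^( - 1) 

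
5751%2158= 1435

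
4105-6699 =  - 2594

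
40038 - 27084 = 12954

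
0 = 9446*0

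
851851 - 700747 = 151104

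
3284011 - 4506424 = -1222413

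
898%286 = 40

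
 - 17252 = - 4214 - 13038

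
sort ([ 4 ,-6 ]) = [ - 6,4 ] 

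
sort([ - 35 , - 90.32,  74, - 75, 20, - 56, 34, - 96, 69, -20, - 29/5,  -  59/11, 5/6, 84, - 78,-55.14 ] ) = [-96,-90.32,-78, - 75 ,-56, - 55.14, - 35,-20,  -  29/5,-59/11, 5/6, 20, 34, 69,74, 84 ] 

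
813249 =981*829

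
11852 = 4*2963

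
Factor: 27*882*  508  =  12097512 = 2^3*3^5*7^2 *127^1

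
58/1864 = 29/932 = 0.03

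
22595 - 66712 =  - 44117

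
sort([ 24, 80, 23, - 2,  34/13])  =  [ - 2, 34/13,23, 24, 80]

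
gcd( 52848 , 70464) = 17616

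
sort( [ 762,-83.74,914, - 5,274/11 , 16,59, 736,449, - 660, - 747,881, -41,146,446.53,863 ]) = [ - 747, - 660, - 83.74, - 41,-5 , 16,274/11 , 59, 146,446.53,449,736 , 762,863,881, 914]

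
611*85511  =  52247221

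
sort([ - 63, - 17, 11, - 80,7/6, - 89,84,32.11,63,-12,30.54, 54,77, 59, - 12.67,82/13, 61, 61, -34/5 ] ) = [-89, - 80, - 63,-17, - 12.67,-12, - 34/5, 7/6 , 82/13,11, 30.54,  32.11, 54, 59, 61, 61,63, 77,84 ] 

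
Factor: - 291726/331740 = - 2^( - 1 )*5^(  -  1)*97^( - 1 )*853^1 = - 853/970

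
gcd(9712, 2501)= 1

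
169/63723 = 169/63723 = 0.00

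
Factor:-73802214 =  - 2^1* 3^2  *  41^1*100003^1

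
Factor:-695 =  - 5^1*139^1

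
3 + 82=85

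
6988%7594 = 6988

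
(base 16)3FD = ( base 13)607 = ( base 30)141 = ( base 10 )1021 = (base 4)33331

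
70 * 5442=380940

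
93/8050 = 93/8050 = 0.01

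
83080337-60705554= 22374783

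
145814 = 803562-657748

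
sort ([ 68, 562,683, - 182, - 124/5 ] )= [ - 182, - 124/5 , 68, 562,683]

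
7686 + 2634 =10320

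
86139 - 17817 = 68322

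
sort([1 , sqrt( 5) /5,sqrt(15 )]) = [ sqrt(5 )/5, 1,  sqrt (15 ) ] 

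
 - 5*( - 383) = 1915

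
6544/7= 934 + 6/7= 934.86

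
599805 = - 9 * ( - 66645) 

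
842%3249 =842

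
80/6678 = 40/3339 = 0.01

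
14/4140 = 7/2070 = 0.00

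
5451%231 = 138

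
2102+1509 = 3611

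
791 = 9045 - 8254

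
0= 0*478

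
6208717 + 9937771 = 16146488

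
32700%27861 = 4839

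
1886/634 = 943/317 = 2.97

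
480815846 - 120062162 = 360753684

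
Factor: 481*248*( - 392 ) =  - 46760896= - 2^6*7^2*13^1 * 31^1*37^1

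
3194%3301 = 3194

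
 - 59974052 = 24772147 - 84746199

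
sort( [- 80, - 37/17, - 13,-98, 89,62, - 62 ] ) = [ - 98, - 80, - 62, - 13, - 37/17, 62,89 ]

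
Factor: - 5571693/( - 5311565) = 3^3*5^( - 1 )*7^(  -  1)*17^( - 1 )*19^1 *79^ ( - 1)*113^( - 1 )*10861^1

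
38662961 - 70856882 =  - 32193921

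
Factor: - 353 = - 353^1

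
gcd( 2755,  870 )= 145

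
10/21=10/21  =  0.48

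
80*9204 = 736320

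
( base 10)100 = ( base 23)48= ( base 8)144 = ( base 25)40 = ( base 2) 1100100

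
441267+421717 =862984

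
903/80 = 11  +  23/80 = 11.29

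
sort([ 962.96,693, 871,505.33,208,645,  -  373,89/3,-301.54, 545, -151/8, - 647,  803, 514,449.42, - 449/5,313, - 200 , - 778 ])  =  [-778, - 647, - 373, - 301.54, - 200, - 449/5 , -151/8,89/3,208,313,449.42,505.33,514 , 545,645, 693,803, 871,962.96]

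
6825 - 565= 6260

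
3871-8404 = -4533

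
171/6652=171/6652= 0.03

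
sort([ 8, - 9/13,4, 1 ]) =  [  -  9/13, 1,4,8]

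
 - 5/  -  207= 5/207 = 0.02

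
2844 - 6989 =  - 4145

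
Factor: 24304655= 5^1*4860931^1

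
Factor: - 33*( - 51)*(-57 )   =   - 95931   =  - 3^3  *11^1*17^1*19^1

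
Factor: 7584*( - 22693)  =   - 2^5 * 3^1* 11^1 * 79^1*2063^1 = - 172103712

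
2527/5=2527/5=505.40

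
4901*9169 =44937269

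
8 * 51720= 413760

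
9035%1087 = 339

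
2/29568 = 1/14784 = 0.00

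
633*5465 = 3459345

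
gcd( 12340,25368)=4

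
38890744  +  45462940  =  84353684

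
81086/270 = 300  +  43/135= 300.32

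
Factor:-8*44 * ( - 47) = 16544 = 2^5*11^1 * 47^1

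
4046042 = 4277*946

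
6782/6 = 1130 + 1/3 = 1130.33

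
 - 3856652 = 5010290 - 8866942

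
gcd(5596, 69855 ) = 1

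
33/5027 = 3/457 = 0.01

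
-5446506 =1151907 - 6598413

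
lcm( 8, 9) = 72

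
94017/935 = 100 + 47/85=100.55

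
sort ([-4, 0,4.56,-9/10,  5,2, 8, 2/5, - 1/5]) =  [  -  4, - 9/10, - 1/5  ,  0,2/5, 2,  4.56,5,  8] 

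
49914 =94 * 531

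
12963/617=12963/617 = 21.01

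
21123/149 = 21123/149 = 141.77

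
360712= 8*45089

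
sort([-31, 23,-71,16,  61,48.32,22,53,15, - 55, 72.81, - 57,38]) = [-71,  -  57,  -  55, - 31,15, 16,22,23, 38,48.32, 53, 61, 72.81]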